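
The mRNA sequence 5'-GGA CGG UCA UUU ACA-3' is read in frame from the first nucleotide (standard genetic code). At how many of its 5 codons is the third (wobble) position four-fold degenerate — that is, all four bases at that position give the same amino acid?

Codon 1 GGA (Gly): third position 4-fold.
Codon 2 CGG (Arg): third position 4-fold.
Codon 3 UCA (Ser): third position 4-fold.
Codon 4 UUU (Phe): third position 2-fold.
Codon 5 ACA (Thr): third position 4-fold.
Four-fold degenerate third positions: 4.

4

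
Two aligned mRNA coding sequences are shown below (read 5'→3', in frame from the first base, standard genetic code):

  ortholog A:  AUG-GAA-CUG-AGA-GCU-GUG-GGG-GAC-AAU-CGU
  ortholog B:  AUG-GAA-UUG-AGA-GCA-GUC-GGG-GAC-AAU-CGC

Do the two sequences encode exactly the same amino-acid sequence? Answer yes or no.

Codon 1: AUG Met / AUG Met — identical.
Codon 2: GAA Glu / GAA Glu — identical.
Codon 3: CUG Leu / UUG Leu — synonymous.
Codon 4: AGA Arg / AGA Arg — identical.
Codon 5: GCU Ala / GCA Ala — synonymous.
Codon 6: GUG Val / GUC Val — synonymous.
Codon 7: GGG Gly / GGG Gly — identical.
Codon 8: GAC Asp / GAC Asp — identical.
Codon 9: AAU Asn / AAU Asn — identical.
Codon 10: CGU Arg / CGC Arg — synonymous.
Nonsynonymous differences: 0 → same protein.

yes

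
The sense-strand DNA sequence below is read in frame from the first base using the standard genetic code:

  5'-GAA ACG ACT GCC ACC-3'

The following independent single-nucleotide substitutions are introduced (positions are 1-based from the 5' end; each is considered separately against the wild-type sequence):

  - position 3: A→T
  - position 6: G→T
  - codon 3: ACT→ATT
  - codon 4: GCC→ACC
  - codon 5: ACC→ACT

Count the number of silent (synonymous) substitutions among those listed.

2

Codon 1: GAA (Glu) → GAT (Asp) — missense.
Codon 2: ACG (Thr) → ACT (Thr) — synonymous.
Codon 3: ACT (Thr) → ATT (Ile) — missense.
Codon 4: GCC (Ala) → ACC (Thr) — missense.
Codon 5: ACC (Thr) → ACT (Thr) — synonymous.
Synonymous: 2 of 5.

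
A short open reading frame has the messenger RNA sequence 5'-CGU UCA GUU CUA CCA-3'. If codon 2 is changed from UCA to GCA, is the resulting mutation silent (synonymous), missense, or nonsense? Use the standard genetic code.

Position 4 falls in codon 2: UCA → Ser.
After the substitution the codon is GCA → Ala.
Ser ≠ Ala, so this is a missense mutation.

missense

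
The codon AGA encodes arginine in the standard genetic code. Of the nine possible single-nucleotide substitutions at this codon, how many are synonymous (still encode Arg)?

Position 1: CGA → 1 synonymous.
Position 2: none → 0 synonymous.
Position 3: AGG → 1 synonymous.
Total: 1 + 0 + 1 = 2.

2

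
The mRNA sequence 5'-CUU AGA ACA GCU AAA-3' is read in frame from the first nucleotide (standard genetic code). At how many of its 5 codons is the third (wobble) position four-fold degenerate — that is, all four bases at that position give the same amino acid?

Codon 1 CUU (Leu): third position 4-fold.
Codon 2 AGA (Arg): third position 2-fold.
Codon 3 ACA (Thr): third position 4-fold.
Codon 4 GCU (Ala): third position 4-fold.
Codon 5 AAA (Lys): third position 2-fold.
Four-fold degenerate third positions: 3.

3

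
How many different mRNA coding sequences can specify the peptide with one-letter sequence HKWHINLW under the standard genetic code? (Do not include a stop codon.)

His: 2 codons.
Lys: 2 codons.
Trp: 1 codon.
His: 2 codons.
Ile: 3 codons.
Asn: 2 codons.
Leu: 6 codons.
Trp: 1 codon.
2 × 2 × 1 × 2 × 3 × 2 × 6 × 1 = 288.

288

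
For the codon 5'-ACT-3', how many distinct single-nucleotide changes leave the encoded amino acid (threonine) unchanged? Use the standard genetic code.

3

Position 1: none → 0 synonymous.
Position 2: none → 0 synonymous.
Position 3: ACC, ACA, ACG → 3 synonymous.
Total: 0 + 0 + 3 = 3.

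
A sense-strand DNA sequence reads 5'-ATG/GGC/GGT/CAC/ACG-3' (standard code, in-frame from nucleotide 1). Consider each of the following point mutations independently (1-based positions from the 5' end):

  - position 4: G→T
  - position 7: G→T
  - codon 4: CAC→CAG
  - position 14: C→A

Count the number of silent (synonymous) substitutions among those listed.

0

Codon 2: GGC (Gly) → TGC (Cys) — missense.
Codon 3: GGT (Gly) → TGT (Cys) — missense.
Codon 4: CAC (His) → CAG (Gln) — missense.
Codon 5: ACG (Thr) → AAG (Lys) — missense.
Synonymous: 0 of 4.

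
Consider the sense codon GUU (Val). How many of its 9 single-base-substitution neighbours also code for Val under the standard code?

Position 1: none → 0 synonymous.
Position 2: none → 0 synonymous.
Position 3: GUC, GUA, GUG → 3 synonymous.
Total: 0 + 0 + 3 = 3.

3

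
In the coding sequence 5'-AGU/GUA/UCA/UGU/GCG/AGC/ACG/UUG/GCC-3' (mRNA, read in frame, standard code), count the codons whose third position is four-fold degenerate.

5

Codon 1 AGU (Ser): third position 2-fold.
Codon 2 GUA (Val): third position 4-fold.
Codon 3 UCA (Ser): third position 4-fold.
Codon 4 UGU (Cys): third position 2-fold.
Codon 5 GCG (Ala): third position 4-fold.
Codon 6 AGC (Ser): third position 2-fold.
Codon 7 ACG (Thr): third position 4-fold.
Codon 8 UUG (Leu): third position 2-fold.
Codon 9 GCC (Ala): third position 4-fold.
Four-fold degenerate third positions: 5.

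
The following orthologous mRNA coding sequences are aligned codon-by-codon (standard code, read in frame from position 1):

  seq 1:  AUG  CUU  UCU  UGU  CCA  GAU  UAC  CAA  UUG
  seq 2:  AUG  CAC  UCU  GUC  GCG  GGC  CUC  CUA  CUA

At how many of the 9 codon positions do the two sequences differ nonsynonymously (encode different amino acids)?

6

Codon 1: AUG Met / AUG Met — identical.
Codon 2: CUU Leu / CAC His — nonsynonymous.
Codon 3: UCU Ser / UCU Ser — identical.
Codon 4: UGU Cys / GUC Val — nonsynonymous.
Codon 5: CCA Pro / GCG Ala — nonsynonymous.
Codon 6: GAU Asp / GGC Gly — nonsynonymous.
Codon 7: UAC Tyr / CUC Leu — nonsynonymous.
Codon 8: CAA Gln / CUA Leu — nonsynonymous.
Codon 9: UUG Leu / CUA Leu — synonymous.
Nonsynonymous differences: 6.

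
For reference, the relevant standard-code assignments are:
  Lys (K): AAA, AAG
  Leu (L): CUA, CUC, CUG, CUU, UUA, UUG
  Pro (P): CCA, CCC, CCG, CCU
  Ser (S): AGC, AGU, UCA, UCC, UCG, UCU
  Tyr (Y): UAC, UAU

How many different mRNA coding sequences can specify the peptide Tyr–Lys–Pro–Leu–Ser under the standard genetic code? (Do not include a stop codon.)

Tyr: 2 codons.
Lys: 2 codons.
Pro: 4 codons.
Leu: 6 codons.
Ser: 6 codons.
2 × 2 × 4 × 6 × 6 = 576.

576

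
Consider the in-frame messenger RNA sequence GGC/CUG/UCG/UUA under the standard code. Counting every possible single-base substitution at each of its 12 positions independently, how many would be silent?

Codon 1 (GGC, Gly): 3 synonymous substitutions.
Codon 2 (CUG, Leu): 4 synonymous substitutions.
Codon 3 (UCG, Ser): 3 synonymous substitutions.
Codon 4 (UUA, Leu): 2 synonymous substitutions.
Total: 3 + 4 + 3 + 2 = 12.

12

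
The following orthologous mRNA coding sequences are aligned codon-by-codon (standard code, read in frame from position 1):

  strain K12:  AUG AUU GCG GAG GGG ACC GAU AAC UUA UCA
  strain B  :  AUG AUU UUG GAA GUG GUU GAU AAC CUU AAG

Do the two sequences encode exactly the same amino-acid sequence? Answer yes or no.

Codon 1: AUG Met / AUG Met — identical.
Codon 2: AUU Ile / AUU Ile — identical.
Codon 3: GCG Ala / UUG Leu — nonsynonymous.
Codon 4: GAG Glu / GAA Glu — synonymous.
Codon 5: GGG Gly / GUG Val — nonsynonymous.
Codon 6: ACC Thr / GUU Val — nonsynonymous.
Codon 7: GAU Asp / GAU Asp — identical.
Codon 8: AAC Asn / AAC Asn — identical.
Codon 9: UUA Leu / CUU Leu — synonymous.
Codon 10: UCA Ser / AAG Lys — nonsynonymous.
Nonsynonymous differences: 4 → different protein.

no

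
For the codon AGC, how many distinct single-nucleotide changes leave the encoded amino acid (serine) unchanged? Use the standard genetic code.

Position 1: none → 0 synonymous.
Position 2: none → 0 synonymous.
Position 3: AGU → 1 synonymous.
Total: 0 + 0 + 1 = 1.

1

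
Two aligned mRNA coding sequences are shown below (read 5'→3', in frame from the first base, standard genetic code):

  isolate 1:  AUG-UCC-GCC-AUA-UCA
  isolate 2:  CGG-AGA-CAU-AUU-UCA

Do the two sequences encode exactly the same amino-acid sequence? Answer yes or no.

no

Codon 1: AUG Met / CGG Arg — nonsynonymous.
Codon 2: UCC Ser / AGA Arg — nonsynonymous.
Codon 3: GCC Ala / CAU His — nonsynonymous.
Codon 4: AUA Ile / AUU Ile — synonymous.
Codon 5: UCA Ser / UCA Ser — identical.
Nonsynonymous differences: 3 → different protein.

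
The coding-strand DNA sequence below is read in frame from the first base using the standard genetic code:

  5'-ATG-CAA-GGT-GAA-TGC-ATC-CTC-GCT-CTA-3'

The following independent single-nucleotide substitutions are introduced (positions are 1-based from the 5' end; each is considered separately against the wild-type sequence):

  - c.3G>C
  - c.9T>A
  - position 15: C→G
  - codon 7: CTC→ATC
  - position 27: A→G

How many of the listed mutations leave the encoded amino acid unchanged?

2

Codon 1: ATG (Met) → ATC (Ile) — missense.
Codon 3: GGT (Gly) → GGA (Gly) — synonymous.
Codon 5: TGC (Cys) → TGG (Trp) — missense.
Codon 7: CTC (Leu) → ATC (Ile) — missense.
Codon 9: CTA (Leu) → CTG (Leu) — synonymous.
Synonymous: 2 of 5.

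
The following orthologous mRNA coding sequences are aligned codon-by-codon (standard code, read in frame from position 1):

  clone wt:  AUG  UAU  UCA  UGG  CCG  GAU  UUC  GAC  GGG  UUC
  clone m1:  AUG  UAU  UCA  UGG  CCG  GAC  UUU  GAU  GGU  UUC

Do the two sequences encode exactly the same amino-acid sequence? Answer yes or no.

Codon 1: AUG Met / AUG Met — identical.
Codon 2: UAU Tyr / UAU Tyr — identical.
Codon 3: UCA Ser / UCA Ser — identical.
Codon 4: UGG Trp / UGG Trp — identical.
Codon 5: CCG Pro / CCG Pro — identical.
Codon 6: GAU Asp / GAC Asp — synonymous.
Codon 7: UUC Phe / UUU Phe — synonymous.
Codon 8: GAC Asp / GAU Asp — synonymous.
Codon 9: GGG Gly / GGU Gly — synonymous.
Codon 10: UUC Phe / UUC Phe — identical.
Nonsynonymous differences: 0 → same protein.

yes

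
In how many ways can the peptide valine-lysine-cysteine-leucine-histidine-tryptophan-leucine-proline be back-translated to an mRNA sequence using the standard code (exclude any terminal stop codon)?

Val: 4 codons.
Lys: 2 codons.
Cys: 2 codons.
Leu: 6 codons.
His: 2 codons.
Trp: 1 codon.
Leu: 6 codons.
Pro: 4 codons.
4 × 2 × 2 × 6 × 2 × 1 × 6 × 4 = 4608.

4608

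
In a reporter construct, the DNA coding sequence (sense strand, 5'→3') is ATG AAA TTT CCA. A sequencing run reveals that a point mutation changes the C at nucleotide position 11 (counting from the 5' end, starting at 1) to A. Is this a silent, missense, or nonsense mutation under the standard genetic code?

missense

Position 11 falls in codon 4: CCA → Pro.
After the substitution the codon is CAA → Gln.
Pro ≠ Gln, so this is a missense mutation.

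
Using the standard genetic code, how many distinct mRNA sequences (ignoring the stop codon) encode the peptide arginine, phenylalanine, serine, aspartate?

Arg: 6 codons.
Phe: 2 codons.
Ser: 6 codons.
Asp: 2 codons.
6 × 2 × 6 × 2 = 144.

144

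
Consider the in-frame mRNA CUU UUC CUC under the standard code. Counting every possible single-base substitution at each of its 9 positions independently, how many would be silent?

Codon 1 (CUU, Leu): 3 synonymous substitutions.
Codon 2 (UUC, Phe): 1 synonymous substitution.
Codon 3 (CUC, Leu): 3 synonymous substitutions.
Total: 3 + 1 + 3 = 7.

7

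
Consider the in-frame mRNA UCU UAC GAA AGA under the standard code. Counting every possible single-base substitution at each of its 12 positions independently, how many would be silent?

7

Codon 1 (UCU, Ser): 3 synonymous substitutions.
Codon 2 (UAC, Tyr): 1 synonymous substitution.
Codon 3 (GAA, Glu): 1 synonymous substitution.
Codon 4 (AGA, Arg): 2 synonymous substitutions.
Total: 3 + 1 + 1 + 2 = 7.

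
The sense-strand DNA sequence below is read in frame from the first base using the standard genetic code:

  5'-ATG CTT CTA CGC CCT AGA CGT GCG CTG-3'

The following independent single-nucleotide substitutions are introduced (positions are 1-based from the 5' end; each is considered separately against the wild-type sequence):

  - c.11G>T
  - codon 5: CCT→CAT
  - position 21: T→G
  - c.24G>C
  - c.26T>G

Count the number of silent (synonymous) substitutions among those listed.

Codon 4: CGC (Arg) → CTC (Leu) — missense.
Codon 5: CCT (Pro) → CAT (His) — missense.
Codon 7: CGT (Arg) → CGG (Arg) — synonymous.
Codon 8: GCG (Ala) → GCC (Ala) — synonymous.
Codon 9: CTG (Leu) → CGG (Arg) — missense.
Synonymous: 2 of 5.

2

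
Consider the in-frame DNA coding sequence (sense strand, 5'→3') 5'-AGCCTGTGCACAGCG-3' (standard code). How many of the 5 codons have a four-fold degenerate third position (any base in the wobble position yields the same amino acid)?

Codon 1 AGC (Ser): third position 2-fold.
Codon 2 CTG (Leu): third position 4-fold.
Codon 3 TGC (Cys): third position 2-fold.
Codon 4 ACA (Thr): third position 4-fold.
Codon 5 GCG (Ala): third position 4-fold.
Four-fold degenerate third positions: 3.

3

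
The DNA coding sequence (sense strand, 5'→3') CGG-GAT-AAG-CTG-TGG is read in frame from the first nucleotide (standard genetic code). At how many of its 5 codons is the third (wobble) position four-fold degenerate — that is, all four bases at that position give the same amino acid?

Codon 1 CGG (Arg): third position 4-fold.
Codon 2 GAT (Asp): third position 2-fold.
Codon 3 AAG (Lys): third position 2-fold.
Codon 4 CTG (Leu): third position 4-fold.
Codon 5 TGG (Trp): third position 1-fold.
Four-fold degenerate third positions: 2.

2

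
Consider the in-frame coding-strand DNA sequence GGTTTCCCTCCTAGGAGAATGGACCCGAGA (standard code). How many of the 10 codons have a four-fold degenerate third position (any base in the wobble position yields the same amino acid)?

Codon 1 GGT (Gly): third position 4-fold.
Codon 2 TTC (Phe): third position 2-fold.
Codon 3 CCT (Pro): third position 4-fold.
Codon 4 CCT (Pro): third position 4-fold.
Codon 5 AGG (Arg): third position 2-fold.
Codon 6 AGA (Arg): third position 2-fold.
Codon 7 ATG (Met): third position 1-fold.
Codon 8 GAC (Asp): third position 2-fold.
Codon 9 CCG (Pro): third position 4-fold.
Codon 10 AGA (Arg): third position 2-fold.
Four-fold degenerate third positions: 4.

4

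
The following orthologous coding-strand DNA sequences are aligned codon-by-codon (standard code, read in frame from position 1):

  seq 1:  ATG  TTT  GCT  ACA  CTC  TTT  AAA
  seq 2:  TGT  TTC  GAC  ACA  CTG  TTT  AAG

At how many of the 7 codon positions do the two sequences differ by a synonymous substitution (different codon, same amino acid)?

Codon 1: ATG Met / TGT Cys — nonsynonymous.
Codon 2: TTT Phe / TTC Phe — synonymous.
Codon 3: GCT Ala / GAC Asp — nonsynonymous.
Codon 4: ACA Thr / ACA Thr — identical.
Codon 5: CTC Leu / CTG Leu — synonymous.
Codon 6: TTT Phe / TTT Phe — identical.
Codon 7: AAA Lys / AAG Lys — synonymous.
Synonymous differences: 3.

3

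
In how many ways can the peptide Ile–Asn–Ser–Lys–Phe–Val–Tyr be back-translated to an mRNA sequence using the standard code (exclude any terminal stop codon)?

Ile: 3 codons.
Asn: 2 codons.
Ser: 6 codons.
Lys: 2 codons.
Phe: 2 codons.
Val: 4 codons.
Tyr: 2 codons.
3 × 2 × 6 × 2 × 2 × 4 × 2 = 1152.

1152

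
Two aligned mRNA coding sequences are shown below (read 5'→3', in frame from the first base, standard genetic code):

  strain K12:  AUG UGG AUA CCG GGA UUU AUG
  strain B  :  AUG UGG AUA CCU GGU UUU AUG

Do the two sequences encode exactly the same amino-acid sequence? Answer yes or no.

Codon 1: AUG Met / AUG Met — identical.
Codon 2: UGG Trp / UGG Trp — identical.
Codon 3: AUA Ile / AUA Ile — identical.
Codon 4: CCG Pro / CCU Pro — synonymous.
Codon 5: GGA Gly / GGU Gly — synonymous.
Codon 6: UUU Phe / UUU Phe — identical.
Codon 7: AUG Met / AUG Met — identical.
Nonsynonymous differences: 0 → same protein.

yes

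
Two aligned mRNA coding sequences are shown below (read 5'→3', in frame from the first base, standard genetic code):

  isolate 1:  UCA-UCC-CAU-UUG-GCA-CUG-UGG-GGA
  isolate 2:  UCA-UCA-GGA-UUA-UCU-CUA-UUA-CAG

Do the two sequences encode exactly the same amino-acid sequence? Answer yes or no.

Codon 1: UCA Ser / UCA Ser — identical.
Codon 2: UCC Ser / UCA Ser — synonymous.
Codon 3: CAU His / GGA Gly — nonsynonymous.
Codon 4: UUG Leu / UUA Leu — synonymous.
Codon 5: GCA Ala / UCU Ser — nonsynonymous.
Codon 6: CUG Leu / CUA Leu — synonymous.
Codon 7: UGG Trp / UUA Leu — nonsynonymous.
Codon 8: GGA Gly / CAG Gln — nonsynonymous.
Nonsynonymous differences: 4 → different protein.

no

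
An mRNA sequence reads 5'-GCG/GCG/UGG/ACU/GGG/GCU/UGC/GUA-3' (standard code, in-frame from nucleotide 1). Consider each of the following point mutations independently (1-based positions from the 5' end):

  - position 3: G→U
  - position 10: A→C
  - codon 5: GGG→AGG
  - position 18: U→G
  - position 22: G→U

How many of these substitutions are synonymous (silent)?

Codon 1: GCG (Ala) → GCU (Ala) — synonymous.
Codon 4: ACU (Thr) → CCU (Pro) — missense.
Codon 5: GGG (Gly) → AGG (Arg) — missense.
Codon 6: GCU (Ala) → GCG (Ala) — synonymous.
Codon 8: GUA (Val) → UUA (Leu) — missense.
Synonymous: 2 of 5.

2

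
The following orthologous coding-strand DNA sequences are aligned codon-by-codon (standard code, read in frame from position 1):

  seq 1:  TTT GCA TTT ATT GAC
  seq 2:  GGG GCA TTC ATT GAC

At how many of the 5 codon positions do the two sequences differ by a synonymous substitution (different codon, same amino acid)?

1

Codon 1: TTT Phe / GGG Gly — nonsynonymous.
Codon 2: GCA Ala / GCA Ala — identical.
Codon 3: TTT Phe / TTC Phe — synonymous.
Codon 4: ATT Ile / ATT Ile — identical.
Codon 5: GAC Asp / GAC Asp — identical.
Synonymous differences: 1.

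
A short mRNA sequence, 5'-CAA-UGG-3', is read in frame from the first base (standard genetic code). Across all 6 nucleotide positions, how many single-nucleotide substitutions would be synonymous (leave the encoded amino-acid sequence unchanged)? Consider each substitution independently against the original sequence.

Codon 1 (CAA, Gln): 1 synonymous substitution.
Codon 2 (UGG, Trp): 0 synonymous substitutions.
Total: 1 + 0 = 1.

1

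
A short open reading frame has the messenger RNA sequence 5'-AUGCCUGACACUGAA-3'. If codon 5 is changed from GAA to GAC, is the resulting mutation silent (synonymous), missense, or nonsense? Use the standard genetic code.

Position 15 falls in codon 5: GAA → Glu.
After the substitution the codon is GAC → Asp.
Glu ≠ Asp, so this is a missense mutation.

missense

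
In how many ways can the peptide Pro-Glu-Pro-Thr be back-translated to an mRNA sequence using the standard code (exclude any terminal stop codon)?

128

Pro: 4 codons.
Glu: 2 codons.
Pro: 4 codons.
Thr: 4 codons.
4 × 2 × 4 × 4 = 128.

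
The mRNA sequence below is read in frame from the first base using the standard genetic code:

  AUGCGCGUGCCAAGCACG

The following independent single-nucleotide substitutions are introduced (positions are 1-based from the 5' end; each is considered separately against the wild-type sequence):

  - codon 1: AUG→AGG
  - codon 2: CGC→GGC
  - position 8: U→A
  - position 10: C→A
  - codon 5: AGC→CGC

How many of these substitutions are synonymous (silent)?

Codon 1: AUG (Met) → AGG (Arg) — missense.
Codon 2: CGC (Arg) → GGC (Gly) — missense.
Codon 3: GUG (Val) → GAG (Glu) — missense.
Codon 4: CCA (Pro) → ACA (Thr) — missense.
Codon 5: AGC (Ser) → CGC (Arg) — missense.
Synonymous: 0 of 5.

0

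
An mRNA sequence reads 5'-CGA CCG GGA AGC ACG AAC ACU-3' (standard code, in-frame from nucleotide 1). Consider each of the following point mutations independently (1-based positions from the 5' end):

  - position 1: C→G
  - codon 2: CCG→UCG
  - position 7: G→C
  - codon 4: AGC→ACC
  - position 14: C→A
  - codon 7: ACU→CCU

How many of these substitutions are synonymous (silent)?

Codon 1: CGA (Arg) → GGA (Gly) — missense.
Codon 2: CCG (Pro) → UCG (Ser) — missense.
Codon 3: GGA (Gly) → CGA (Arg) — missense.
Codon 4: AGC (Ser) → ACC (Thr) — missense.
Codon 5: ACG (Thr) → AAG (Lys) — missense.
Codon 7: ACU (Thr) → CCU (Pro) — missense.
Synonymous: 0 of 6.

0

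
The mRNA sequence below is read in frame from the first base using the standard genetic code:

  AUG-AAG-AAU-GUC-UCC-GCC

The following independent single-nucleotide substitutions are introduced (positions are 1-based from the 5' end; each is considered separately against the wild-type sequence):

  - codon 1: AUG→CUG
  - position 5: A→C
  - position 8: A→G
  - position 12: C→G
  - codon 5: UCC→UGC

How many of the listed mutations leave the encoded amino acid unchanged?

Codon 1: AUG (Met) → CUG (Leu) — missense.
Codon 2: AAG (Lys) → ACG (Thr) — missense.
Codon 3: AAU (Asn) → AGU (Ser) — missense.
Codon 4: GUC (Val) → GUG (Val) — synonymous.
Codon 5: UCC (Ser) → UGC (Cys) — missense.
Synonymous: 1 of 5.

1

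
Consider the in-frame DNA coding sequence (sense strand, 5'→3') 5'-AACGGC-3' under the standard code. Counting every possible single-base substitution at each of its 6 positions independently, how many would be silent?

Codon 1 (AAC, Asn): 1 synonymous substitution.
Codon 2 (GGC, Gly): 3 synonymous substitutions.
Total: 1 + 3 = 4.

4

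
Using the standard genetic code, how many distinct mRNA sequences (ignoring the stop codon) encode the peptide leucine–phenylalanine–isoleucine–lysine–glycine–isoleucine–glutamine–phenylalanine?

3456

Leu: 6 codons.
Phe: 2 codons.
Ile: 3 codons.
Lys: 2 codons.
Gly: 4 codons.
Ile: 3 codons.
Gln: 2 codons.
Phe: 2 codons.
6 × 2 × 3 × 2 × 4 × 3 × 2 × 2 = 3456.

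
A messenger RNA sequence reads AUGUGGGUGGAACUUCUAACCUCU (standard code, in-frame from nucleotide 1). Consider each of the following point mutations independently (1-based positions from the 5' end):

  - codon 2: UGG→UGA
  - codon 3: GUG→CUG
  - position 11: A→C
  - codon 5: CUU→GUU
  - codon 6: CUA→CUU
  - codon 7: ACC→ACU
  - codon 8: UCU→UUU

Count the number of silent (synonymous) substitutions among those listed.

2

Codon 2: UGG (Trp) → UGA (Stop) — nonsense.
Codon 3: GUG (Val) → CUG (Leu) — missense.
Codon 4: GAA (Glu) → GCA (Ala) — missense.
Codon 5: CUU (Leu) → GUU (Val) — missense.
Codon 6: CUA (Leu) → CUU (Leu) — synonymous.
Codon 7: ACC (Thr) → ACU (Thr) — synonymous.
Codon 8: UCU (Ser) → UUU (Phe) — missense.
Synonymous: 2 of 7.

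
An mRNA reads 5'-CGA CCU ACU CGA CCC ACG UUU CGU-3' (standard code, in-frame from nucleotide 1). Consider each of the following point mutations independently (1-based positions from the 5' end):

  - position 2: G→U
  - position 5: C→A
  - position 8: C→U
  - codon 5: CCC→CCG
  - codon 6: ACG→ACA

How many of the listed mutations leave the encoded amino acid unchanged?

Codon 1: CGA (Arg) → CUA (Leu) — missense.
Codon 2: CCU (Pro) → CAU (His) — missense.
Codon 3: ACU (Thr) → AUU (Ile) — missense.
Codon 5: CCC (Pro) → CCG (Pro) — synonymous.
Codon 6: ACG (Thr) → ACA (Thr) — synonymous.
Synonymous: 2 of 5.

2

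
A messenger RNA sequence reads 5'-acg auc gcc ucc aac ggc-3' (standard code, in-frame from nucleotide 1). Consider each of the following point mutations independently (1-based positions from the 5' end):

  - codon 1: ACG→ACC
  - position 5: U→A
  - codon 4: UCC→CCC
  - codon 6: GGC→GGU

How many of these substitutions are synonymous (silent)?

2

Codon 1: ACG (Thr) → ACC (Thr) — synonymous.
Codon 2: AUC (Ile) → AAC (Asn) — missense.
Codon 4: UCC (Ser) → CCC (Pro) — missense.
Codon 6: GGC (Gly) → GGU (Gly) — synonymous.
Synonymous: 2 of 4.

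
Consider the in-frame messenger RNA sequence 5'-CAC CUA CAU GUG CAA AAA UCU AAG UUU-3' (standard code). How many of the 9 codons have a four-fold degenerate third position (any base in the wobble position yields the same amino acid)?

Codon 1 CAC (His): third position 2-fold.
Codon 2 CUA (Leu): third position 4-fold.
Codon 3 CAU (His): third position 2-fold.
Codon 4 GUG (Val): third position 4-fold.
Codon 5 CAA (Gln): third position 2-fold.
Codon 6 AAA (Lys): third position 2-fold.
Codon 7 UCU (Ser): third position 4-fold.
Codon 8 AAG (Lys): third position 2-fold.
Codon 9 UUU (Phe): third position 2-fold.
Four-fold degenerate third positions: 3.

3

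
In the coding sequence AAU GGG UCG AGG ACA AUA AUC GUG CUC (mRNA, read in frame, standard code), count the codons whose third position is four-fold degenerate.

5

Codon 1 AAU (Asn): third position 2-fold.
Codon 2 GGG (Gly): third position 4-fold.
Codon 3 UCG (Ser): third position 4-fold.
Codon 4 AGG (Arg): third position 2-fold.
Codon 5 ACA (Thr): third position 4-fold.
Codon 6 AUA (Ile): third position 3-fold.
Codon 7 AUC (Ile): third position 3-fold.
Codon 8 GUG (Val): third position 4-fold.
Codon 9 CUC (Leu): third position 4-fold.
Four-fold degenerate third positions: 5.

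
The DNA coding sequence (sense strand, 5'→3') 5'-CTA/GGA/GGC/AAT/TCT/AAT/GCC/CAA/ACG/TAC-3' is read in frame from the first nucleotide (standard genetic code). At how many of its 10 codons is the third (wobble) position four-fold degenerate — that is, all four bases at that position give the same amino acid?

Codon 1 CTA (Leu): third position 4-fold.
Codon 2 GGA (Gly): third position 4-fold.
Codon 3 GGC (Gly): third position 4-fold.
Codon 4 AAT (Asn): third position 2-fold.
Codon 5 TCT (Ser): third position 4-fold.
Codon 6 AAT (Asn): third position 2-fold.
Codon 7 GCC (Ala): third position 4-fold.
Codon 8 CAA (Gln): third position 2-fold.
Codon 9 ACG (Thr): third position 4-fold.
Codon 10 TAC (Tyr): third position 2-fold.
Four-fold degenerate third positions: 6.

6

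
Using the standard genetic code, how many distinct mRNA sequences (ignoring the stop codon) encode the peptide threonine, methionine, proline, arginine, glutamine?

192

Thr: 4 codons.
Met: 1 codon.
Pro: 4 codons.
Arg: 6 codons.
Gln: 2 codons.
4 × 1 × 4 × 6 × 2 = 192.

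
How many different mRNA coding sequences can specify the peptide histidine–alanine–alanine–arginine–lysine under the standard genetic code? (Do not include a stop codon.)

His: 2 codons.
Ala: 4 codons.
Ala: 4 codons.
Arg: 6 codons.
Lys: 2 codons.
2 × 4 × 4 × 6 × 2 = 384.

384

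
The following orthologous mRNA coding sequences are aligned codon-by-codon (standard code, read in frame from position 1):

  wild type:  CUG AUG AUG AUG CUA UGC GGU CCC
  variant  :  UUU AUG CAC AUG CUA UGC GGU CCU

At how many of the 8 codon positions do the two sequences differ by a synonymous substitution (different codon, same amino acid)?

1

Codon 1: CUG Leu / UUU Phe — nonsynonymous.
Codon 2: AUG Met / AUG Met — identical.
Codon 3: AUG Met / CAC His — nonsynonymous.
Codon 4: AUG Met / AUG Met — identical.
Codon 5: CUA Leu / CUA Leu — identical.
Codon 6: UGC Cys / UGC Cys — identical.
Codon 7: GGU Gly / GGU Gly — identical.
Codon 8: CCC Pro / CCU Pro — synonymous.
Synonymous differences: 1.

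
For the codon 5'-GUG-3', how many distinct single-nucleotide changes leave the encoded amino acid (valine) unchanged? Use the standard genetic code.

3

Position 1: none → 0 synonymous.
Position 2: none → 0 synonymous.
Position 3: GUU, GUC, GUA → 3 synonymous.
Total: 0 + 0 + 3 = 3.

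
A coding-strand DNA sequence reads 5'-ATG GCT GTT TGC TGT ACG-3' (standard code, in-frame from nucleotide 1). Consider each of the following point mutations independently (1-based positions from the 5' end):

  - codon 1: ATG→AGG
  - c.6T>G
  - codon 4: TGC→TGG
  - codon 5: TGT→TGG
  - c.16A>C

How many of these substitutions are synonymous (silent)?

Codon 1: ATG (Met) → AGG (Arg) — missense.
Codon 2: GCT (Ala) → GCG (Ala) — synonymous.
Codon 4: TGC (Cys) → TGG (Trp) — missense.
Codon 5: TGT (Cys) → TGG (Trp) — missense.
Codon 6: ACG (Thr) → CCG (Pro) — missense.
Synonymous: 1 of 5.

1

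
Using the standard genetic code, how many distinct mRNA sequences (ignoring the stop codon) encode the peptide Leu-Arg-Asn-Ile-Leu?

Leu: 6 codons.
Arg: 6 codons.
Asn: 2 codons.
Ile: 3 codons.
Leu: 6 codons.
6 × 6 × 2 × 3 × 6 = 1296.

1296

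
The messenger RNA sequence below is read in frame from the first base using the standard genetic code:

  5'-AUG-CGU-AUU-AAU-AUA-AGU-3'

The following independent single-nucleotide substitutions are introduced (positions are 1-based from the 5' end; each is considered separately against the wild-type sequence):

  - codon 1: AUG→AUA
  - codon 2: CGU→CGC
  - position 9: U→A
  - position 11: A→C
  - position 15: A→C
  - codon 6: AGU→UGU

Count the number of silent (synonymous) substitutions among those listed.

Codon 1: AUG (Met) → AUA (Ile) — missense.
Codon 2: CGU (Arg) → CGC (Arg) — synonymous.
Codon 3: AUU (Ile) → AUA (Ile) — synonymous.
Codon 4: AAU (Asn) → ACU (Thr) — missense.
Codon 5: AUA (Ile) → AUC (Ile) — synonymous.
Codon 6: AGU (Ser) → UGU (Cys) — missense.
Synonymous: 3 of 6.

3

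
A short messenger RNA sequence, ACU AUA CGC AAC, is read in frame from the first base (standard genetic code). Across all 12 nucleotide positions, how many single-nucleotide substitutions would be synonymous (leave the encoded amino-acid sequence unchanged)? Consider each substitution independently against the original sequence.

Codon 1 (ACU, Thr): 3 synonymous substitutions.
Codon 2 (AUA, Ile): 2 synonymous substitutions.
Codon 3 (CGC, Arg): 3 synonymous substitutions.
Codon 4 (AAC, Asn): 1 synonymous substitution.
Total: 3 + 2 + 3 + 1 = 9.

9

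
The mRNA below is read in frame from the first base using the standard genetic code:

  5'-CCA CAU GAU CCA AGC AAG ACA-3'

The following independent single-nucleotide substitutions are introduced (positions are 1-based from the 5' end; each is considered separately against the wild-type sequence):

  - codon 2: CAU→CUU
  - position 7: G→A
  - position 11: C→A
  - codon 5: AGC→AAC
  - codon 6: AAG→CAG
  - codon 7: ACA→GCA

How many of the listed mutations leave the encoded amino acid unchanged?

Codon 2: CAU (His) → CUU (Leu) — missense.
Codon 3: GAU (Asp) → AAU (Asn) — missense.
Codon 4: CCA (Pro) → CAA (Gln) — missense.
Codon 5: AGC (Ser) → AAC (Asn) — missense.
Codon 6: AAG (Lys) → CAG (Gln) — missense.
Codon 7: ACA (Thr) → GCA (Ala) — missense.
Synonymous: 0 of 6.

0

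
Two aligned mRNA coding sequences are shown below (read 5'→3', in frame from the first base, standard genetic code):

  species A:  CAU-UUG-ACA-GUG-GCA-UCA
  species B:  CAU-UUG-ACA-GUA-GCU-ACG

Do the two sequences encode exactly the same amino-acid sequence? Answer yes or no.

Codon 1: CAU His / CAU His — identical.
Codon 2: UUG Leu / UUG Leu — identical.
Codon 3: ACA Thr / ACA Thr — identical.
Codon 4: GUG Val / GUA Val — synonymous.
Codon 5: GCA Ala / GCU Ala — synonymous.
Codon 6: UCA Ser / ACG Thr — nonsynonymous.
Nonsynonymous differences: 1 → different protein.

no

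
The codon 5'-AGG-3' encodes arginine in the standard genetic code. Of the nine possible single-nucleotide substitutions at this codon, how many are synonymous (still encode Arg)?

Position 1: CGG → 1 synonymous.
Position 2: none → 0 synonymous.
Position 3: AGA → 1 synonymous.
Total: 1 + 0 + 1 = 2.

2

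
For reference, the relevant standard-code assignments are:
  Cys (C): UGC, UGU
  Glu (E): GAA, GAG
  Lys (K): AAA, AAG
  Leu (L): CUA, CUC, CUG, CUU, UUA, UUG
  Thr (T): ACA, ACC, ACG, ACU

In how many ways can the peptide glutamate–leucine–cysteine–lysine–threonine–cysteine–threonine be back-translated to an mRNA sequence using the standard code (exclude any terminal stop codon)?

Glu: 2 codons.
Leu: 6 codons.
Cys: 2 codons.
Lys: 2 codons.
Thr: 4 codons.
Cys: 2 codons.
Thr: 4 codons.
2 × 6 × 2 × 2 × 4 × 2 × 4 = 1536.

1536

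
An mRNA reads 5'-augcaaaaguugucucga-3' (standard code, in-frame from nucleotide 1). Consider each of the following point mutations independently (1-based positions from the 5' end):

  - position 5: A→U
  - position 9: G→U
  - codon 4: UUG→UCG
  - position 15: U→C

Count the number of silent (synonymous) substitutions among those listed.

Codon 2: CAA (Gln) → CUA (Leu) — missense.
Codon 3: AAG (Lys) → AAU (Asn) — missense.
Codon 4: UUG (Leu) → UCG (Ser) — missense.
Codon 5: UCU (Ser) → UCC (Ser) — synonymous.
Synonymous: 1 of 4.

1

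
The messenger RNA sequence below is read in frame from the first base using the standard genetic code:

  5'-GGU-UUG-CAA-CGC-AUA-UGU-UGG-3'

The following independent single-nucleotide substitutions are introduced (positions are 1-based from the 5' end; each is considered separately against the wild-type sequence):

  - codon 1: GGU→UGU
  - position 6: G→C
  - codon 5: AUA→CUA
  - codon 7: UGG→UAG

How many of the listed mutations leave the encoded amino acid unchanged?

Codon 1: GGU (Gly) → UGU (Cys) — missense.
Codon 2: UUG (Leu) → UUC (Phe) — missense.
Codon 5: AUA (Ile) → CUA (Leu) — missense.
Codon 7: UGG (Trp) → UAG (Stop) — nonsense.
Synonymous: 0 of 4.

0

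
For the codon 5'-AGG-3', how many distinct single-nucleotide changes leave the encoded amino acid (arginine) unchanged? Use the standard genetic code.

Position 1: CGG → 1 synonymous.
Position 2: none → 0 synonymous.
Position 3: AGA → 1 synonymous.
Total: 1 + 0 + 1 = 2.

2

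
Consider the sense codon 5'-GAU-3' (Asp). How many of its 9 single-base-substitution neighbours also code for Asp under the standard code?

1

Position 1: none → 0 synonymous.
Position 2: none → 0 synonymous.
Position 3: GAC → 1 synonymous.
Total: 0 + 0 + 1 = 1.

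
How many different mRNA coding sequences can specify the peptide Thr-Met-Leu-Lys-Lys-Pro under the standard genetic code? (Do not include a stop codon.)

Thr: 4 codons.
Met: 1 codon.
Leu: 6 codons.
Lys: 2 codons.
Lys: 2 codons.
Pro: 4 codons.
4 × 1 × 6 × 2 × 2 × 4 = 384.

384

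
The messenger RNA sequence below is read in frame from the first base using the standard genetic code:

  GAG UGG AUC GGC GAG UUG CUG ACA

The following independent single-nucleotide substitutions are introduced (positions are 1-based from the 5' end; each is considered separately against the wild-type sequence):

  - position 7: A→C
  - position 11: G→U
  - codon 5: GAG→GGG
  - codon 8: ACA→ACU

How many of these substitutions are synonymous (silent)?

1

Codon 3: AUC (Ile) → CUC (Leu) — missense.
Codon 4: GGC (Gly) → GUC (Val) — missense.
Codon 5: GAG (Glu) → GGG (Gly) — missense.
Codon 8: ACA (Thr) → ACU (Thr) — synonymous.
Synonymous: 1 of 4.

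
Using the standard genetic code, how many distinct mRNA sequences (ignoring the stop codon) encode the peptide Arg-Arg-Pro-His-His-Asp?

1152

Arg: 6 codons.
Arg: 6 codons.
Pro: 4 codons.
His: 2 codons.
His: 2 codons.
Asp: 2 codons.
6 × 6 × 4 × 2 × 2 × 2 = 1152.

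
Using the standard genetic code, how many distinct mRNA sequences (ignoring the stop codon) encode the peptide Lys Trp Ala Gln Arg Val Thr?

Lys: 2 codons.
Trp: 1 codon.
Ala: 4 codons.
Gln: 2 codons.
Arg: 6 codons.
Val: 4 codons.
Thr: 4 codons.
2 × 1 × 4 × 2 × 6 × 4 × 4 = 1536.

1536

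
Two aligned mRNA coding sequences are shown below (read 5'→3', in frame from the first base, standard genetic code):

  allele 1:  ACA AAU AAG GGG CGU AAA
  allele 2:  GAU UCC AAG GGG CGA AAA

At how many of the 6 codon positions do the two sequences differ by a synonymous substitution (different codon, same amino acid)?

Codon 1: ACA Thr / GAU Asp — nonsynonymous.
Codon 2: AAU Asn / UCC Ser — nonsynonymous.
Codon 3: AAG Lys / AAG Lys — identical.
Codon 4: GGG Gly / GGG Gly — identical.
Codon 5: CGU Arg / CGA Arg — synonymous.
Codon 6: AAA Lys / AAA Lys — identical.
Synonymous differences: 1.

1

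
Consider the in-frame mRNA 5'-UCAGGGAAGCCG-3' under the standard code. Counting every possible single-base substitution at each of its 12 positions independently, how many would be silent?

10

Codon 1 (UCA, Ser): 3 synonymous substitutions.
Codon 2 (GGG, Gly): 3 synonymous substitutions.
Codon 3 (AAG, Lys): 1 synonymous substitution.
Codon 4 (CCG, Pro): 3 synonymous substitutions.
Total: 3 + 3 + 1 + 3 = 10.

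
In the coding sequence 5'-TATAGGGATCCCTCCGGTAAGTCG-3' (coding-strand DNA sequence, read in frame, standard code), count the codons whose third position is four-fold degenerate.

4

Codon 1 TAT (Tyr): third position 2-fold.
Codon 2 AGG (Arg): third position 2-fold.
Codon 3 GAT (Asp): third position 2-fold.
Codon 4 CCC (Pro): third position 4-fold.
Codon 5 TCC (Ser): third position 4-fold.
Codon 6 GGT (Gly): third position 4-fold.
Codon 7 AAG (Lys): third position 2-fold.
Codon 8 TCG (Ser): third position 4-fold.
Four-fold degenerate third positions: 4.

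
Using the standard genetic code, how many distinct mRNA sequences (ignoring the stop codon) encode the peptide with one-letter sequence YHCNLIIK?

Tyr: 2 codons.
His: 2 codons.
Cys: 2 codons.
Asn: 2 codons.
Leu: 6 codons.
Ile: 3 codons.
Ile: 3 codons.
Lys: 2 codons.
2 × 2 × 2 × 2 × 6 × 3 × 3 × 2 = 1728.

1728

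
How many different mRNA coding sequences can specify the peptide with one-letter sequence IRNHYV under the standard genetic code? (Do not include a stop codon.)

Ile: 3 codons.
Arg: 6 codons.
Asn: 2 codons.
His: 2 codons.
Tyr: 2 codons.
Val: 4 codons.
3 × 6 × 2 × 2 × 2 × 4 = 576.

576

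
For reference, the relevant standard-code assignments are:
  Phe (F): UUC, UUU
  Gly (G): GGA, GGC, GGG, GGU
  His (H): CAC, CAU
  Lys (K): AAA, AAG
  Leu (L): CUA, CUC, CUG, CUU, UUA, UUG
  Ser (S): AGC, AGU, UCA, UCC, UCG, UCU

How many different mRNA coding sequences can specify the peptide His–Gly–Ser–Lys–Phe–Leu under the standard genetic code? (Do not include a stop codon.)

1152

His: 2 codons.
Gly: 4 codons.
Ser: 6 codons.
Lys: 2 codons.
Phe: 2 codons.
Leu: 6 codons.
2 × 4 × 6 × 2 × 2 × 6 = 1152.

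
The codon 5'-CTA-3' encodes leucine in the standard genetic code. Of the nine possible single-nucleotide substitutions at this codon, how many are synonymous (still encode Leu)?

Position 1: TTA → 1 synonymous.
Position 2: none → 0 synonymous.
Position 3: CTT, CTC, CTG → 3 synonymous.
Total: 1 + 0 + 3 = 4.

4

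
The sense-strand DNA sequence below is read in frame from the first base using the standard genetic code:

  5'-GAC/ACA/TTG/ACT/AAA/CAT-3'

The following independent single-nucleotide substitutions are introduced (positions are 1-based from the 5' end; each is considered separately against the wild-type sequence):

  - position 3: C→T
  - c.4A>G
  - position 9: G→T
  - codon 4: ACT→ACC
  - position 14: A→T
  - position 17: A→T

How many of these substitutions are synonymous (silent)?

2

Codon 1: GAC (Asp) → GAT (Asp) — synonymous.
Codon 2: ACA (Thr) → GCA (Ala) — missense.
Codon 3: TTG (Leu) → TTT (Phe) — missense.
Codon 4: ACT (Thr) → ACC (Thr) — synonymous.
Codon 5: AAA (Lys) → ATA (Ile) — missense.
Codon 6: CAT (His) → CTT (Leu) — missense.
Synonymous: 2 of 6.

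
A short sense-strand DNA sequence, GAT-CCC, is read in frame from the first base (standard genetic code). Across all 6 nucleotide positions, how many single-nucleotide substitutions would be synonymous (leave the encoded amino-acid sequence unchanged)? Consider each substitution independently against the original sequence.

Codon 1 (GAT, Asp): 1 synonymous substitution.
Codon 2 (CCC, Pro): 3 synonymous substitutions.
Total: 1 + 3 = 4.

4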